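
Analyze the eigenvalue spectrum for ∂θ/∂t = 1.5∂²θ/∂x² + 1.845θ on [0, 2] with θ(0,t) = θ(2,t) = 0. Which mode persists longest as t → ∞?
Eigenvalues: λₙ = 1.5n²π²/2² - 1.845.
First three modes:
  n=1: λ₁ = 1.5π²/2² - 1.845 ≈ 1.856
  n=2: λ₂ = 6π²/2² - 1.845 ≈ 12.959
  n=3: λ₃ = 13.5π²/2² - 1.845 ≈ 31.465
Since 1.5π²/2² ≈ 3.701 > 1.845, all λₙ > 0.
The n=1 mode decays slowest → dominates as t → ∞.
Asymptotic: θ ~ c₁ sin(πx/2) e^{-λ₁t} with decay rate λ₁ ≈ 1.856.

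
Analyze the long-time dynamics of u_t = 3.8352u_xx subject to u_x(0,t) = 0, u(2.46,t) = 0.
Long-time behavior: u → 0. Heat escapes through the Dirichlet boundary.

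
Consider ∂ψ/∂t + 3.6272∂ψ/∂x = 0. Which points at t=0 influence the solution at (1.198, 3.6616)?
A single point: x = -12.08335552. The characteristic through (1.198, 3.6616) is x - 3.6272t = const, so x = 1.198 - 3.6272·3.6616 = -12.08335552.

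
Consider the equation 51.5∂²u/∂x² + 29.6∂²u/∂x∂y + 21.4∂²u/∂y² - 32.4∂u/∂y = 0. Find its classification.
Elliptic. (A = 51.5, B = 29.6, C = 21.4 gives B² - 4AC = -3532.24.)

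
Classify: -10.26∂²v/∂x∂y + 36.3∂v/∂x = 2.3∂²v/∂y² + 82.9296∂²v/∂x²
Rewriting in standard form: -82.9296∂²v/∂x² - 10.26∂²v/∂x∂y - 2.3∂²v/∂y² + 36.3∂v/∂x = 0. Elliptic (discriminant = -657.68472).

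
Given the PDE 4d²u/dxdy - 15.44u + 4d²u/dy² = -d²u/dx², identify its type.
Rewriting in standard form: d²u/dx² + 4d²u/dxdy + 4d²u/dy² - 15.44u = 0. The second-order coefficients are A = 1, B = 4, C = 4. Since B² - 4AC = 0 = 0, this is a parabolic PDE.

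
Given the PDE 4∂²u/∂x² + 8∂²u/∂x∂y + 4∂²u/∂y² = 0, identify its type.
The second-order coefficients are A = 4, B = 8, C = 4. Since B² - 4AC = 0 = 0, this is a parabolic PDE.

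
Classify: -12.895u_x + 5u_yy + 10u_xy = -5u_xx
Rewriting in standard form: 5u_xx + 10u_xy + 5u_yy - 12.895u_x = 0. Parabolic (discriminant = 0).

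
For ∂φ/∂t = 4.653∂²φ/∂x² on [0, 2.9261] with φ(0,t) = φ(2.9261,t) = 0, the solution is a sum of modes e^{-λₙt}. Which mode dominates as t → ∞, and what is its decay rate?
Eigenvalues: λₙ = 4.653n²π²/2.9261².
First three modes:
  n=1: λ₁ = 4.653π²/2.9261² ≈ 5.364
  n=2: λ₂ = 18.612π²/2.9261² ≈ 21.454 (4× faster decay)
  n=3: λ₃ = 41.877π²/2.9261² ≈ 48.272 (9× faster decay)
As t → ∞, higher modes decay exponentially faster. The n=1 mode dominates: φ ~ c₁ sin(πx/2.9261) e^{-λ₁t}.
Decay rate: λ₁ = 4.653π²/2.9261² ≈ 5.364.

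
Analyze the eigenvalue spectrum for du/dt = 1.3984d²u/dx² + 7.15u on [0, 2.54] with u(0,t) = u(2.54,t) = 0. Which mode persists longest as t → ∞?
Eigenvalues: λₙ = 1.3984n²π²/2.54² - 7.15.
First three modes:
  n=1: λ₁ = 1.3984π²/2.54² - 7.15 ≈ -5.011
  n=2: λ₂ = 5.5936π²/2.54² - 7.15 ≈ 1.407
  n=3: λ₃ = 12.5856π²/2.54² - 7.15 ≈ 12.103
Since 1.3984π²/2.54² ≈ 2.139 < 7.15, λ₁ < 0.
The n=1 mode grows fastest (−λₙ is largest for n=1) → dominates.
Asymptotic: u ~ c₁ sin(πx/2.54) e^{5.011t} (exponential growth at rate −λ₁ ≈ 5.011).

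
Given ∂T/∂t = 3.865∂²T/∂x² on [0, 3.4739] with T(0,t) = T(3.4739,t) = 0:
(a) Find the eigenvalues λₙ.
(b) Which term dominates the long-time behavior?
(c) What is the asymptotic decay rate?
Eigenvalues: λₙ = 3.865n²π²/3.4739².
First three modes:
  n=1: λ₁ = 3.865π²/3.4739² ≈ 3.161
  n=2: λ₂ = 15.46π²/3.4739² ≈ 12.644 (4× faster decay)
  n=3: λ₃ = 34.785π²/3.4739² ≈ 28.448 (9× faster decay)
As t → ∞, higher modes decay exponentially faster. The n=1 mode dominates: T ~ c₁ sin(πx/3.4739) e^{-λ₁t}.
Decay rate: λ₁ = 3.865π²/3.4739² ≈ 3.161.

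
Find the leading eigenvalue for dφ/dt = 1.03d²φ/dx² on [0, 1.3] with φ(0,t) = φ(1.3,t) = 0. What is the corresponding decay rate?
Eigenvalues: λₙ = 1.03n²π²/1.3².
First three modes:
  n=1: λ₁ = 1.03π²/1.3² ≈ 6.015
  n=2: λ₂ = 4.12π²/1.3² ≈ 24.061 (4× faster decay)
  n=3: λ₃ = 9.27π²/1.3² ≈ 54.137 (9× faster decay)
As t → ∞, higher modes decay exponentially faster. The n=1 mode dominates: φ ~ c₁ sin(πx/1.3) e^{-λ₁t}.
Decay rate: λ₁ = 1.03π²/1.3² ≈ 6.015.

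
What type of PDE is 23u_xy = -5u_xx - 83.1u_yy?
Rewriting in standard form: 5u_xx + 23u_xy + 83.1u_yy = 0. With A = 5, B = 23, C = 83.1, the discriminant is -1133. This is an elliptic PDE.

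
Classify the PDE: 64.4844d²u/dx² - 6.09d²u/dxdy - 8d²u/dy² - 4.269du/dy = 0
A = 64.4844, B = -6.09, C = -8. Discriminant B² - 4AC = 2100.5889. Since 2100.5889 > 0, hyperbolic.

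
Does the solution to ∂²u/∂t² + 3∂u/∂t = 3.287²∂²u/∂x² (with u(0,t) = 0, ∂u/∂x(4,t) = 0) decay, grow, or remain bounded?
u → 0. Damping (γ=3) dissipates energy; oscillations decay exponentially.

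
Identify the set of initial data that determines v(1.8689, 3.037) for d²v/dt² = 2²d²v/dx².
Domain of dependence: [-4.2051, 7.9429]. Signals travel at speed 2, so data within |x - 1.8689| ≤ 2·3.037 = 6.074 can reach the point.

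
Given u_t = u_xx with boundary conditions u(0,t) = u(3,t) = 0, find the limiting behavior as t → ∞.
u → 0. Heat diffuses out through both boundaries.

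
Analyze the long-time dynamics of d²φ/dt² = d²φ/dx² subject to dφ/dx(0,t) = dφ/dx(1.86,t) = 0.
Long-time behavior: φ oscillates about a mean that drifts linearly in t (generically unbounded; no decay). There is no damping, so the nonconstant modes persist as standing waves (energy conserved, no decay). But with Neumann conditions at both ends the constant mode has eigenvalue 0: the spatial mean M(t) of φ satisfies M'' = 0, so M(t) = M(0) + M'(0)·t. Unless the initial velocity has zero mean (∫φ_t(x,0)dx = 0), the solution grows linearly in t (unbounded, though not exponentially); if it does have zero mean, the solution stays bounded and simply oscillates.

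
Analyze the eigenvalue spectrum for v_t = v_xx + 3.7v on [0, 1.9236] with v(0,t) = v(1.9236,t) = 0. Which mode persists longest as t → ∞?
Eigenvalues: λₙ = n²π²/1.9236² - 3.7.
First three modes:
  n=1: λ₁ = π²/1.9236² - 3.7 ≈ -1.033
  n=2: λ₂ = 4π²/1.9236² - 3.7 ≈ 6.969
  n=3: λ₃ = 9π²/1.9236² - 3.7 ≈ 20.306
Since π²/1.9236² ≈ 2.667 < 3.7, λ₁ < 0.
The n=1 mode grows fastest (−λₙ is largest for n=1) → dominates.
Asymptotic: v ~ c₁ sin(πx/1.9236) e^{1.033t} (exponential growth at rate −λ₁ ≈ 1.033).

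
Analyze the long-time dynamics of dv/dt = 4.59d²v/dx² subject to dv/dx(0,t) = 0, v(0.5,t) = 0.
Long-time behavior: v → 0. Heat escapes through the Dirichlet boundary.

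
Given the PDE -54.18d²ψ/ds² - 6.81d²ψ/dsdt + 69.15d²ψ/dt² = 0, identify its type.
The second-order coefficients are A = -54.18, B = -6.81, C = 69.15. Since B² - 4AC = 15032.5641 > 0, this is a hyperbolic PDE.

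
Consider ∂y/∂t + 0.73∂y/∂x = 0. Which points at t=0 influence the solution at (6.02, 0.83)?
A single point: x = 5.4141. The characteristic through (6.02, 0.83) is x - 0.73t = const, so x = 6.02 - 0.73·0.83 = 5.4141.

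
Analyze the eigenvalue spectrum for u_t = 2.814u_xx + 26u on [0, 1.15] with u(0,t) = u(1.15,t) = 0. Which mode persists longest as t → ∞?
Eigenvalues: λₙ = 2.814n²π²/1.15² - 26.
First three modes:
  n=1: λ₁ = 2.814π²/1.15² - 26 ≈ -5
  n=2: λ₂ = 11.256π²/1.15² - 26 ≈ 58.002
  n=3: λ₃ = 25.326π²/1.15² - 26 ≈ 163.004
Since 2.814π²/1.15² ≈ 21 < 26, λ₁ < 0.
The n=1 mode grows fastest (−λₙ is largest for n=1) → dominates.
Asymptotic: u ~ c₁ sin(πx/1.15) e^{5t} (exponential growth at rate −λ₁ ≈ 5).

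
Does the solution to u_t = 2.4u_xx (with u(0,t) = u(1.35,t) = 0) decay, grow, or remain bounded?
u → 0. Heat diffuses out through both boundaries.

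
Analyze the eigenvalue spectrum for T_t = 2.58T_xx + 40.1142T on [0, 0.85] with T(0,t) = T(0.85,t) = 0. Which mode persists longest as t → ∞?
Eigenvalues: λₙ = 2.58n²π²/0.85² - 40.1142.
First three modes:
  n=1: λ₁ = 2.58π²/0.85² - 40.1142 ≈ -4.87
  n=2: λ₂ = 10.32π²/0.85² - 40.1142 ≈ 100.861
  n=3: λ₃ = 23.22π²/0.85² - 40.1142 ≈ 277.079
Since 2.58π²/0.85² ≈ 35.244 < 40.1142, λ₁ < 0.
The n=1 mode grows fastest (−λₙ is largest for n=1) → dominates.
Asymptotic: T ~ c₁ sin(πx/0.85) e^{4.87t} (exponential growth at rate −λ₁ ≈ 4.87).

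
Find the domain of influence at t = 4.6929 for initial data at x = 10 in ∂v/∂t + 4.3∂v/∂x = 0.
At x = 30.17947. The characteristic carries data from (10, 0) to (30.17947, 4.6929).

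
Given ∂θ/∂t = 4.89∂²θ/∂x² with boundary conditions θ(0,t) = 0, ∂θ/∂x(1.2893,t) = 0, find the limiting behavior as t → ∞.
θ → 0. Heat escapes through the Dirichlet boundary.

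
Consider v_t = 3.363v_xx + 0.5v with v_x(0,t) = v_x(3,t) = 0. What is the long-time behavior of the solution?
As t → ∞, v grows unboundedly. With Neumann BCs the constant mode has diffusion eigenvalue 0, so any r > 0 makes it grow like e^(0.5t); solution grows exponentially.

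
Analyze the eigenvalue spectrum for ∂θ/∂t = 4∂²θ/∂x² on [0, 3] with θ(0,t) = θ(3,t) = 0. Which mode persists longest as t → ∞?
Eigenvalues: λₙ = 4n²π²/3².
First three modes:
  n=1: λ₁ = 4π²/3² ≈ 4.386
  n=2: λ₂ = 16π²/3² ≈ 17.546 (4× faster decay)
  n=3: λ₃ = 36π²/3² ≈ 39.478 (9× faster decay)
As t → ∞, higher modes decay exponentially faster. The n=1 mode dominates: θ ~ c₁ sin(πx/3) e^{-λ₁t}.
Decay rate: λ₁ = 4π²/3² ≈ 4.386.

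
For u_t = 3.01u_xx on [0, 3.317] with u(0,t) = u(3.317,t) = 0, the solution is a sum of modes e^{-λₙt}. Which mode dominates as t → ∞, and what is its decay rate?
Eigenvalues: λₙ = 3.01n²π²/3.317².
First three modes:
  n=1: λ₁ = 3.01π²/3.317² ≈ 2.7
  n=2: λ₂ = 12.04π²/3.317² ≈ 10.8 (4× faster decay)
  n=3: λ₃ = 27.09π²/3.317² ≈ 24.301 (9× faster decay)
As t → ∞, higher modes decay exponentially faster. The n=1 mode dominates: u ~ c₁ sin(πx/3.317) e^{-λ₁t}.
Decay rate: λ₁ = 3.01π²/3.317² ≈ 2.7.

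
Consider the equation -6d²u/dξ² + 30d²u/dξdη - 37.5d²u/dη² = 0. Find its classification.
Parabolic. (A = -6, B = 30, C = -37.5 gives B² - 4AC = 0.)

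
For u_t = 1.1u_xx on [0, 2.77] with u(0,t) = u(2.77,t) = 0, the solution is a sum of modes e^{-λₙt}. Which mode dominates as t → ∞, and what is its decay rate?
Eigenvalues: λₙ = 1.1n²π²/2.77².
First three modes:
  n=1: λ₁ = 1.1π²/2.77² ≈ 1.415
  n=2: λ₂ = 4.4π²/2.77² ≈ 5.66 (4× faster decay)
  n=3: λ₃ = 9.9π²/2.77² ≈ 12.734 (9× faster decay)
As t → ∞, higher modes decay exponentially faster. The n=1 mode dominates: u ~ c₁ sin(πx/2.77) e^{-λ₁t}.
Decay rate: λ₁ = 1.1π²/2.77² ≈ 1.415.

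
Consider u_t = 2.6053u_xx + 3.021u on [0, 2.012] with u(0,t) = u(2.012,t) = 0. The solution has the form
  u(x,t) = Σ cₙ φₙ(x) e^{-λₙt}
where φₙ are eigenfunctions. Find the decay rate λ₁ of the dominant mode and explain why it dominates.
Eigenvalues: λₙ = 2.6053n²π²/2.012² - 3.021.
First three modes:
  n=1: λ₁ = 2.6053π²/2.012² - 3.021 ≈ 3.331
  n=2: λ₂ = 10.4212π²/2.012² - 3.021 ≈ 22.386
  n=3: λ₃ = 23.4477π²/2.012² - 3.021 ≈ 54.146
Since 2.6053π²/2.012² ≈ 6.352 > 3.021, all λₙ > 0.
The n=1 mode decays slowest → dominates as t → ∞.
Asymptotic: u ~ c₁ sin(πx/2.012) e^{-λ₁t} with decay rate λ₁ ≈ 3.331.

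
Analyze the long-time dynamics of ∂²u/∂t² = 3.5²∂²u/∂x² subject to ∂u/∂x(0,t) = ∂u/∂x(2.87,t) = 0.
Long-time behavior: u oscillates about a mean that drifts linearly in t (generically unbounded; no decay). There is no damping, so the nonconstant modes persist as standing waves (energy conserved, no decay). But with Neumann conditions at both ends the constant mode has eigenvalue 0: the spatial mean M(t) of u satisfies M'' = 0, so M(t) = M(0) + M'(0)·t. Unless the initial velocity has zero mean (∫u_t(x,0)dx = 0), the solution grows linearly in t (unbounded, though not exponentially); if it does have zero mean, the solution stays bounded and simply oscillates.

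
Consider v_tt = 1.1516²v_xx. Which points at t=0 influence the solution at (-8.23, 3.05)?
Domain of dependence: [-11.74238, -4.71762]. Signals travel at speed 1.1516, so data within |x - -8.23| ≤ 1.1516·3.05 = 3.51238 can reach the point.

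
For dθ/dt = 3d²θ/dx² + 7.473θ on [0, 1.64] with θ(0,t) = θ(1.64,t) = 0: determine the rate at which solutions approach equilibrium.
Eigenvalues: λₙ = 3n²π²/1.64² - 7.473.
First three modes:
  n=1: λ₁ = 3π²/1.64² - 7.473 ≈ 3.536
  n=2: λ₂ = 12π²/1.64² - 7.473 ≈ 36.562
  n=3: λ₃ = 27π²/1.64² - 7.473 ≈ 91.605
Since 3π²/1.64² ≈ 11.009 > 7.473, all λₙ > 0.
The n=1 mode decays slowest → dominates as t → ∞.
Asymptotic: θ ~ c₁ sin(πx/1.64) e^{-λ₁t} with decay rate λ₁ ≈ 3.536.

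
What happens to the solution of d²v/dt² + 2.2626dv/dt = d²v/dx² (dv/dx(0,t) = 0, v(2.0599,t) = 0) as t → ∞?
v → 0. Damping (γ=2.2626) dissipates energy; oscillations decay exponentially.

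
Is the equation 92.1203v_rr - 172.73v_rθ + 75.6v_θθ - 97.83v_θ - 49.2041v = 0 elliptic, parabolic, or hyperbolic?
Computing B² - 4AC with A = 92.1203, B = -172.73, C = 75.6: discriminant = 1978.47418 (positive). Answer: hyperbolic.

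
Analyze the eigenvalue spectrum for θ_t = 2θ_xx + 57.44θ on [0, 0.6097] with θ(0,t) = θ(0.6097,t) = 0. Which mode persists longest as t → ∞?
Eigenvalues: λₙ = 2n²π²/0.6097² - 57.44.
First three modes:
  n=1: λ₁ = 2π²/0.6097² - 57.44 ≈ -4.34
  n=2: λ₂ = 8π²/0.6097² - 57.44 ≈ 154.961
  n=3: λ₃ = 18π²/0.6097² - 57.44 ≈ 420.463
Since 2π²/0.6097² ≈ 53.1 < 57.44, λ₁ < 0.
The n=1 mode grows fastest (−λₙ is largest for n=1) → dominates.
Asymptotic: θ ~ c₁ sin(πx/0.6097) e^{4.34t} (exponential growth at rate −λ₁ ≈ 4.34).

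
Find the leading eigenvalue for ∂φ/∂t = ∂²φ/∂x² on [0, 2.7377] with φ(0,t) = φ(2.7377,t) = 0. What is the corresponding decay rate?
Eigenvalues: λₙ = n²π²/2.7377².
First three modes:
  n=1: λ₁ = π²/2.7377² ≈ 1.317
  n=2: λ₂ = 4π²/2.7377² ≈ 5.267 (4× faster decay)
  n=3: λ₃ = 9π²/2.7377² ≈ 11.851 (9× faster decay)
As t → ∞, higher modes decay exponentially faster. The n=1 mode dominates: φ ~ c₁ sin(πx/2.7377) e^{-λ₁t}.
Decay rate: λ₁ = π²/2.7377² ≈ 1.317.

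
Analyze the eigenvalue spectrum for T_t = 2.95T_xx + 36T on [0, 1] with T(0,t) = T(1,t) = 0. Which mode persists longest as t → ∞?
Eigenvalues: λₙ = 2.95n²π²/1² - 36.
First three modes:
  n=1: λ₁ = 2.95π² - 36 ≈ -6.885
  n=2: λ₂ = 11.8π² - 36 ≈ 80.461
  n=3: λ₃ = 26.55π² - 36 ≈ 226.038
Since 2.95π² ≈ 29.115 < 36, λ₁ < 0.
The n=1 mode grows fastest (−λₙ is largest for n=1) → dominates.
Asymptotic: T ~ c₁ sin(πx/1) e^{6.885t} (exponential growth at rate −λ₁ ≈ 6.885).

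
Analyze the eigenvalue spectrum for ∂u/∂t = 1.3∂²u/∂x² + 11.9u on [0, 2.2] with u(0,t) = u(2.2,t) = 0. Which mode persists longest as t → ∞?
Eigenvalues: λₙ = 1.3n²π²/2.2² - 11.9.
First three modes:
  n=1: λ₁ = 1.3π²/2.2² - 11.9 ≈ -9.249
  n=2: λ₂ = 5.2π²/2.2² - 11.9 ≈ -1.296
  n=3: λ₃ = 11.7π²/2.2² - 11.9 ≈ 11.958
Since 1.3π²/2.2² ≈ 2.651 < 11.9, λ₁ < 0.
The n=1 mode grows fastest (−λₙ is largest for n=1) → dominates.
Asymptotic: u ~ c₁ sin(πx/2.2) e^{9.249t} (exponential growth at rate −λ₁ ≈ 9.249).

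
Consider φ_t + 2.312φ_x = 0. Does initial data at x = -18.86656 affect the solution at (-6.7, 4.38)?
No. Only data at x = -16.82656 affects (-6.7, 4.38). Advection has one-way propagation along characteristics.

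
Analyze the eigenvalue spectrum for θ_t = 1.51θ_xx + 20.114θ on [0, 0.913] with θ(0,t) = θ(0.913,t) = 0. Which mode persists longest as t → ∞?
Eigenvalues: λₙ = 1.51n²π²/0.913² - 20.114.
First three modes:
  n=1: λ₁ = 1.51π²/0.913² - 20.114 ≈ -2.235
  n=2: λ₂ = 6.04π²/0.913² - 20.114 ≈ 51.401
  n=3: λ₃ = 13.59π²/0.913² - 20.114 ≈ 140.794
Since 1.51π²/0.913² ≈ 17.879 < 20.114, λ₁ < 0.
The n=1 mode grows fastest (−λₙ is largest for n=1) → dominates.
Asymptotic: θ ~ c₁ sin(πx/0.913) e^{2.235t} (exponential growth at rate −λ₁ ≈ 2.235).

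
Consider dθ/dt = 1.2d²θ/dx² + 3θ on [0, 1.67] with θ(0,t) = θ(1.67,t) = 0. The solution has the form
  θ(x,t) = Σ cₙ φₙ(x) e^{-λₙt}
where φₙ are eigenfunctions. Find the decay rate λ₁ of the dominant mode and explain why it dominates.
Eigenvalues: λₙ = 1.2n²π²/1.67² - 3.
First three modes:
  n=1: λ₁ = 1.2π²/1.67² - 3 ≈ 1.247
  n=2: λ₂ = 4.8π²/1.67² - 3 ≈ 13.987
  n=3: λ₃ = 10.8π²/1.67² - 3 ≈ 35.22
Since 1.2π²/1.67² ≈ 4.247 > 3, all λₙ > 0.
The n=1 mode decays slowest → dominates as t → ∞.
Asymptotic: θ ~ c₁ sin(πx/1.67) e^{-λ₁t} with decay rate λ₁ ≈ 1.247.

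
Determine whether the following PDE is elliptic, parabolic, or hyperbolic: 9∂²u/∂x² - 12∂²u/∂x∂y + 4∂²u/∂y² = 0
Coefficients: A = 9, B = -12, C = 4. B² - 4AC = 0, which is zero, so the equation is parabolic.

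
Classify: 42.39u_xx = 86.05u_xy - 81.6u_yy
Rewriting in standard form: 42.39u_xx - 86.05u_xy + 81.6u_yy = 0. Elliptic (discriminant = -6431.4935).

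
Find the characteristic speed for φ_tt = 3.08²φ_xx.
Speed = 3.08. Information travels along characteristics x = x₀ ± 3.08t.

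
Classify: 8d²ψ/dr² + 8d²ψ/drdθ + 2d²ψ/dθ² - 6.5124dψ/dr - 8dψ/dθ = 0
Parabolic (discriminant = 0).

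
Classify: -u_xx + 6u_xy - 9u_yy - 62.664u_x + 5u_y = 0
Parabolic (discriminant = 0).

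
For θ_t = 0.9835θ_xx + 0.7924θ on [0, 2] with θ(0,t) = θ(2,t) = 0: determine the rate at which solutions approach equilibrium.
Eigenvalues: λₙ = 0.9835n²π²/2² - 0.7924.
First three modes:
  n=1: λ₁ = 0.9835π²/2² - 0.7924 ≈ 1.634
  n=2: λ₂ = 3.934π²/2² - 0.7924 ≈ 8.914
  n=3: λ₃ = 8.8515π²/2² - 0.7924 ≈ 21.048
Since 0.9835π²/2² ≈ 2.427 > 0.7924, all λₙ > 0.
The n=1 mode decays slowest → dominates as t → ∞.
Asymptotic: θ ~ c₁ sin(πx/2) e^{-λ₁t} with decay rate λ₁ ≈ 1.634.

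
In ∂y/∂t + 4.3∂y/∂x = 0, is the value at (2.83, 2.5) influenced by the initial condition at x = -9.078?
No. Only data at x = -7.92 affects (2.83, 2.5). Advection has one-way propagation along characteristics.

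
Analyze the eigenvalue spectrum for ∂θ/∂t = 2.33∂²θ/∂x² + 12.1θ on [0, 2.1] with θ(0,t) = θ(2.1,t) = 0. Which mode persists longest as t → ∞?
Eigenvalues: λₙ = 2.33n²π²/2.1² - 12.1.
First three modes:
  n=1: λ₁ = 2.33π²/2.1² - 12.1 ≈ -6.885
  n=2: λ₂ = 9.32π²/2.1² - 12.1 ≈ 8.758
  n=3: λ₃ = 20.97π²/2.1² - 12.1 ≈ 34.831
Since 2.33π²/2.1² ≈ 5.215 < 12.1, λ₁ < 0.
The n=1 mode grows fastest (−λₙ is largest for n=1) → dominates.
Asymptotic: θ ~ c₁ sin(πx/2.1) e^{6.885t} (exponential growth at rate −λ₁ ≈ 6.885).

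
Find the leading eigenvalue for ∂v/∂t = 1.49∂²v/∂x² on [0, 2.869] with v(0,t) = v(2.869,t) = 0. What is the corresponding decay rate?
Eigenvalues: λₙ = 1.49n²π²/2.869².
First three modes:
  n=1: λ₁ = 1.49π²/2.869² ≈ 1.787
  n=2: λ₂ = 5.96π²/2.869² ≈ 7.146 (4× faster decay)
  n=3: λ₃ = 13.41π²/2.869² ≈ 16.079 (9× faster decay)
As t → ∞, higher modes decay exponentially faster. The n=1 mode dominates: v ~ c₁ sin(πx/2.869) e^{-λ₁t}.
Decay rate: λ₁ = 1.49π²/2.869² ≈ 1.787.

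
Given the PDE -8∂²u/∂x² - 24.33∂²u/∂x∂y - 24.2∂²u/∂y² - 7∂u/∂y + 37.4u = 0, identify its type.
The second-order coefficients are A = -8, B = -24.33, C = -24.2. Since B² - 4AC = -182.4511 < 0, this is an elliptic PDE.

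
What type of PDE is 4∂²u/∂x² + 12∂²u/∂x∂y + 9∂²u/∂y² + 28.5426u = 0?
With A = 4, B = 12, C = 9, the discriminant is 0. This is a parabolic PDE.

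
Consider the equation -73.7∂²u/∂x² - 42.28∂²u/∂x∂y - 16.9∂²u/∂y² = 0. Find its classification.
Elliptic. (A = -73.7, B = -42.28, C = -16.9 gives B² - 4AC = -3194.5216.)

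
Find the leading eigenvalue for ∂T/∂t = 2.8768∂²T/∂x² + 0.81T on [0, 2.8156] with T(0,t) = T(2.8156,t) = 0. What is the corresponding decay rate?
Eigenvalues: λₙ = 2.8768n²π²/2.8156² - 0.81.
First three modes:
  n=1: λ₁ = 2.8768π²/2.8156² - 0.81 ≈ 2.772
  n=2: λ₂ = 11.5072π²/2.8156² - 0.81 ≈ 13.516
  n=3: λ₃ = 25.8912π²/2.8156² - 0.81 ≈ 31.424
Since 2.8768π²/2.8156² ≈ 3.582 > 0.81, all λₙ > 0.
The n=1 mode decays slowest → dominates as t → ∞.
Asymptotic: T ~ c₁ sin(πx/2.8156) e^{-λ₁t} with decay rate λ₁ ≈ 2.772.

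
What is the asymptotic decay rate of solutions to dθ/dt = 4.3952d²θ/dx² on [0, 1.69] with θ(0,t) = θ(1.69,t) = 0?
Eigenvalues: λₙ = 4.3952n²π²/1.69².
First three modes:
  n=1: λ₁ = 4.3952π²/1.69² ≈ 15.188
  n=2: λ₂ = 17.5808π²/1.69² ≈ 60.753 (4× faster decay)
  n=3: λ₃ = 39.5568π²/1.69² ≈ 136.693 (9× faster decay)
As t → ∞, higher modes decay exponentially faster. The n=1 mode dominates: θ ~ c₁ sin(πx/1.69) e^{-λ₁t}.
Decay rate: λ₁ = 4.3952π²/1.69² ≈ 15.188.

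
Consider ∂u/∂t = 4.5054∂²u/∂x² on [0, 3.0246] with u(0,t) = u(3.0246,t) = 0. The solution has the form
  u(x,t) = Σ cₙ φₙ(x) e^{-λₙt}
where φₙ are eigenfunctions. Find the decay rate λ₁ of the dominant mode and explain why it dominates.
Eigenvalues: λₙ = 4.5054n²π²/3.0246².
First three modes:
  n=1: λ₁ = 4.5054π²/3.0246² ≈ 4.861
  n=2: λ₂ = 18.0216π²/3.0246² ≈ 19.443 (4× faster decay)
  n=3: λ₃ = 40.5486π²/3.0246² ≈ 43.746 (9× faster decay)
As t → ∞, higher modes decay exponentially faster. The n=1 mode dominates: u ~ c₁ sin(πx/3.0246) e^{-λ₁t}.
Decay rate: λ₁ = 4.5054π²/3.0246² ≈ 4.861.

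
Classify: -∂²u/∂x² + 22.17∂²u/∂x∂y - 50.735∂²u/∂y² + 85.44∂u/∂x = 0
Hyperbolic (discriminant = 288.5689).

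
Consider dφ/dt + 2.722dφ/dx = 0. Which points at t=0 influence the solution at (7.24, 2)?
A single point: x = 1.796. The characteristic through (7.24, 2) is x - 2.722t = const, so x = 7.24 - 2.722·2 = 1.796.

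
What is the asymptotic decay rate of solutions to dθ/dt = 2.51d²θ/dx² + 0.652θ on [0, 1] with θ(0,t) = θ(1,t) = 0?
Eigenvalues: λₙ = 2.51n²π²/1² - 0.652.
First three modes:
  n=1: λ₁ = 2.51π² - 0.652 ≈ 24.121
  n=2: λ₂ = 10.04π² - 0.652 ≈ 98.439
  n=3: λ₃ = 22.59π² - 0.652 ≈ 222.302
Since 2.51π² ≈ 24.773 > 0.652, all λₙ > 0.
The n=1 mode decays slowest → dominates as t → ∞.
Asymptotic: θ ~ c₁ sin(πx/1) e^{-λ₁t} with decay rate λ₁ ≈ 24.121.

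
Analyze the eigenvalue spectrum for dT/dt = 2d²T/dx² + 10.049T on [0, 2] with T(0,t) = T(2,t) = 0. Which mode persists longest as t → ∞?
Eigenvalues: λₙ = 2n²π²/2² - 10.049.
First three modes:
  n=1: λ₁ = 2π²/2² - 10.049 ≈ -5.114
  n=2: λ₂ = 8π²/2² - 10.049 ≈ 9.69
  n=3: λ₃ = 18π²/2² - 10.049 ≈ 34.364
Since 2π²/2² ≈ 4.935 < 10.049, λ₁ < 0.
The n=1 mode grows fastest (−λₙ is largest for n=1) → dominates.
Asymptotic: T ~ c₁ sin(πx/2) e^{5.114t} (exponential growth at rate −λ₁ ≈ 5.114).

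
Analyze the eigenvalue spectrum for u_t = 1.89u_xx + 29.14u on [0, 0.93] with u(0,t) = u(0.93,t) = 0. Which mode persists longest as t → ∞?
Eigenvalues: λₙ = 1.89n²π²/0.93² - 29.14.
First three modes:
  n=1: λ₁ = 1.89π²/0.93² - 29.14 ≈ -7.573
  n=2: λ₂ = 7.56π²/0.93² - 29.14 ≈ 57.129
  n=3: λ₃ = 17.01π²/0.93² - 29.14 ≈ 164.966
Since 1.89π²/0.93² ≈ 21.567 < 29.14, λ₁ < 0.
The n=1 mode grows fastest (−λₙ is largest for n=1) → dominates.
Asymptotic: u ~ c₁ sin(πx/0.93) e^{7.573t} (exponential growth at rate −λ₁ ≈ 7.573).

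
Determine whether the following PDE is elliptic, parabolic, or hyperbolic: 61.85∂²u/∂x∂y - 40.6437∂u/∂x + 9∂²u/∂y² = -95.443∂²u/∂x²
Rewriting in standard form: 95.443∂²u/∂x² + 61.85∂²u/∂x∂y + 9∂²u/∂y² - 40.6437∂u/∂x = 0. Coefficients: A = 95.443, B = 61.85, C = 9. B² - 4AC = 389.4745, which is positive, so the equation is hyperbolic.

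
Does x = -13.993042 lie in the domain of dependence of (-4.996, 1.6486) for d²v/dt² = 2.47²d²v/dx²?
No. The domain of dependence is [-9.068042, -0.923958], and -13.993042 is outside this interval.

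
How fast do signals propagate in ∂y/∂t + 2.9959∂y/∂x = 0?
Speed = 2.9959. Information travels along x - 2.9959t = const (rightward).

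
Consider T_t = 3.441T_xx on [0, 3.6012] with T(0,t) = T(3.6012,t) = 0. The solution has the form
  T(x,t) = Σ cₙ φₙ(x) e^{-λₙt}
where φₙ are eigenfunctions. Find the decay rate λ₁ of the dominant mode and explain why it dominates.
Eigenvalues: λₙ = 3.441n²π²/3.6012².
First three modes:
  n=1: λ₁ = 3.441π²/3.6012² ≈ 2.619
  n=2: λ₂ = 13.764π²/3.6012² ≈ 10.475 (4× faster decay)
  n=3: λ₃ = 30.969π²/3.6012² ≈ 23.569 (9× faster decay)
As t → ∞, higher modes decay exponentially faster. The n=1 mode dominates: T ~ c₁ sin(πx/3.6012) e^{-λ₁t}.
Decay rate: λ₁ = 3.441π²/3.6012² ≈ 2.619.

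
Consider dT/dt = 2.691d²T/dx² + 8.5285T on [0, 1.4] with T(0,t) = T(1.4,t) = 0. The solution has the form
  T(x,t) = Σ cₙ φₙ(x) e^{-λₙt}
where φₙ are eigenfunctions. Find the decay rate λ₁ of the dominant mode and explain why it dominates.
Eigenvalues: λₙ = 2.691n²π²/1.4² - 8.5285.
First three modes:
  n=1: λ₁ = 2.691π²/1.4² - 8.5285 ≈ 5.022
  n=2: λ₂ = 10.764π²/1.4² - 8.5285 ≈ 45.674
  n=3: λ₃ = 24.219π²/1.4² - 8.5285 ≈ 113.427
Since 2.691π²/1.4² ≈ 13.551 > 8.5285, all λₙ > 0.
The n=1 mode decays slowest → dominates as t → ∞.
Asymptotic: T ~ c₁ sin(πx/1.4) e^{-λ₁t} with decay rate λ₁ ≈ 5.022.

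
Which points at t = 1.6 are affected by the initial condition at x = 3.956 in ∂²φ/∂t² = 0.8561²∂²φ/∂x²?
Domain of influence: [2.58624, 5.32576]. Data at x = 3.956 spreads outward at speed 0.8561.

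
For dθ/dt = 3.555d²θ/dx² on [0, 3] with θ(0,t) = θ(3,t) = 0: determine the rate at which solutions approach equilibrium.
Eigenvalues: λₙ = 3.555n²π²/3².
First three modes:
  n=1: λ₁ = 3.555π²/3² ≈ 3.898
  n=2: λ₂ = 14.22π²/3² ≈ 15.594 (4× faster decay)
  n=3: λ₃ = 31.995π²/3² ≈ 35.086 (9× faster decay)
As t → ∞, higher modes decay exponentially faster. The n=1 mode dominates: θ ~ c₁ sin(πx/3) e^{-λ₁t}.
Decay rate: λ₁ = 3.555π²/3² ≈ 3.898.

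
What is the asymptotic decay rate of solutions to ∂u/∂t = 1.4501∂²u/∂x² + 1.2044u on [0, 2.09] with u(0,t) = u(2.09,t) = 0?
Eigenvalues: λₙ = 1.4501n²π²/2.09² - 1.2044.
First three modes:
  n=1: λ₁ = 1.4501π²/2.09² - 1.2044 ≈ 2.072
  n=2: λ₂ = 5.8004π²/2.09² - 1.2044 ≈ 11.901
  n=3: λ₃ = 13.0509π²/2.09² - 1.2044 ≈ 28.284
Since 1.4501π²/2.09² ≈ 3.276 > 1.2044, all λₙ > 0.
The n=1 mode decays slowest → dominates as t → ∞.
Asymptotic: u ~ c₁ sin(πx/2.09) e^{-λ₁t} with decay rate λ₁ ≈ 2.072.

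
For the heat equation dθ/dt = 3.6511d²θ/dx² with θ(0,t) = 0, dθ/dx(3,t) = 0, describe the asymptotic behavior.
θ → 0. Heat escapes through the Dirichlet boundary.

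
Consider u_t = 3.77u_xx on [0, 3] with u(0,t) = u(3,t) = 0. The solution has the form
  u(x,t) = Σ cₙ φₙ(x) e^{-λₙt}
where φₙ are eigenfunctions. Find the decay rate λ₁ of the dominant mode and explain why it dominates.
Eigenvalues: λₙ = 3.77n²π²/3².
First three modes:
  n=1: λ₁ = 3.77π²/3² ≈ 4.134
  n=2: λ₂ = 15.08π²/3² ≈ 16.537 (4× faster decay)
  n=3: λ₃ = 33.93π²/3² ≈ 37.208 (9× faster decay)
As t → ∞, higher modes decay exponentially faster. The n=1 mode dominates: u ~ c₁ sin(πx/3) e^{-λ₁t}.
Decay rate: λ₁ = 3.77π²/3² ≈ 4.134.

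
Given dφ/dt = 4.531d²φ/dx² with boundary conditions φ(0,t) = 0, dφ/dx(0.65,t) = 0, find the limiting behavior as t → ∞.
φ → 0. Heat escapes through the Dirichlet boundary.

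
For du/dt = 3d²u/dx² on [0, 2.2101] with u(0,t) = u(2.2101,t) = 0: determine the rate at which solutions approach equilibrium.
Eigenvalues: λₙ = 3n²π²/2.2101².
First three modes:
  n=1: λ₁ = 3π²/2.2101² ≈ 6.062
  n=2: λ₂ = 12π²/2.2101² ≈ 24.247 (4× faster decay)
  n=3: λ₃ = 27π²/2.2101² ≈ 54.556 (9× faster decay)
As t → ∞, higher modes decay exponentially faster. The n=1 mode dominates: u ~ c₁ sin(πx/2.2101) e^{-λ₁t}.
Decay rate: λ₁ = 3π²/2.2101² ≈ 6.062.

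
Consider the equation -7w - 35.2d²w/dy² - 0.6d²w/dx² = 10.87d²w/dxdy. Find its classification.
Rewriting in standard form: -0.6d²w/dx² - 10.87d²w/dxdy - 35.2d²w/dy² - 7w = 0. Hyperbolic. (A = -0.6, B = -10.87, C = -35.2 gives B² - 4AC = 33.6769.)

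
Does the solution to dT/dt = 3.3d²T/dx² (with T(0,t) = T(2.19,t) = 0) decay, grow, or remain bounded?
T → 0. Heat diffuses out through both boundaries.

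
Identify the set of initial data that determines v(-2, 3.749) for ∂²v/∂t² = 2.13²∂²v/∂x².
Domain of dependence: [-9.98537, 5.98537]. Signals travel at speed 2.13, so data within |x - -2| ≤ 2.13·3.749 = 7.98537 can reach the point.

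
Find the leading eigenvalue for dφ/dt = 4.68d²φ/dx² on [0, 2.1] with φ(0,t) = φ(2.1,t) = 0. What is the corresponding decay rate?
Eigenvalues: λₙ = 4.68n²π²/2.1².
First three modes:
  n=1: λ₁ = 4.68π²/2.1² ≈ 10.474
  n=2: λ₂ = 18.72π²/2.1² ≈ 41.895 (4× faster decay)
  n=3: λ₃ = 42.12π²/2.1² ≈ 94.265 (9× faster decay)
As t → ∞, higher modes decay exponentially faster. The n=1 mode dominates: φ ~ c₁ sin(πx/2.1) e^{-λ₁t}.
Decay rate: λ₁ = 4.68π²/2.1² ≈ 10.474.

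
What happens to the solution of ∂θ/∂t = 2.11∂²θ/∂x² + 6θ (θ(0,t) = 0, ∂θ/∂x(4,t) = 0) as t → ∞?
θ grows unboundedly. Reaction dominates diffusion (r=6 > κπ²/(4L²)≈0.33); solution grows exponentially.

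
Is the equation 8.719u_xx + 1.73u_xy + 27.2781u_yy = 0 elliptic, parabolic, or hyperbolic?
Computing B² - 4AC with A = 8.719, B = 1.73, C = 27.2781: discriminant = -948.3581156 (negative). Answer: elliptic.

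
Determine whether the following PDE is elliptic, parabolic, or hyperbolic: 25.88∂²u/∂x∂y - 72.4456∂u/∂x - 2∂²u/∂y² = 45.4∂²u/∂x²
Rewriting in standard form: -45.4∂²u/∂x² + 25.88∂²u/∂x∂y - 2∂²u/∂y² - 72.4456∂u/∂x = 0. Coefficients: A = -45.4, B = 25.88, C = -2. B² - 4AC = 306.5744, which is positive, so the equation is hyperbolic.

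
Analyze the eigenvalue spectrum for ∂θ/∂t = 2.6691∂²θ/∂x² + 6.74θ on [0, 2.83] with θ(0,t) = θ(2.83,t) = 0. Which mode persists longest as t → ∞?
Eigenvalues: λₙ = 2.6691n²π²/2.83² - 6.74.
First three modes:
  n=1: λ₁ = 2.6691π²/2.83² - 6.74 ≈ -3.451
  n=2: λ₂ = 10.6764π²/2.83² - 6.74 ≈ 6.417
  n=3: λ₃ = 24.0219π²/2.83² - 6.74 ≈ 22.863
Since 2.6691π²/2.83² ≈ 3.289 < 6.74, λ₁ < 0.
The n=1 mode grows fastest (−λₙ is largest for n=1) → dominates.
Asymptotic: θ ~ c₁ sin(πx/2.83) e^{3.451t} (exponential growth at rate −λ₁ ≈ 3.451).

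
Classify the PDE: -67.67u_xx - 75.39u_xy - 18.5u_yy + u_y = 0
A = -67.67, B = -75.39, C = -18.5. Discriminant B² - 4AC = 676.0721. Since 676.0721 > 0, hyperbolic.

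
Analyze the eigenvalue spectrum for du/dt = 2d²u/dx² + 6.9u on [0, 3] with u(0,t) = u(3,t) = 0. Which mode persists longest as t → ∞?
Eigenvalues: λₙ = 2n²π²/3² - 6.9.
First three modes:
  n=1: λ₁ = 2π²/3² - 6.9 ≈ -4.707
  n=2: λ₂ = 8π²/3² - 6.9 ≈ 1.873
  n=3: λ₃ = 18π²/3² - 6.9 ≈ 12.839
Since 2π²/3² ≈ 2.193 < 6.9, λ₁ < 0.
The n=1 mode grows fastest (−λₙ is largest for n=1) → dominates.
Asymptotic: u ~ c₁ sin(πx/3) e^{4.707t} (exponential growth at rate −λ₁ ≈ 4.707).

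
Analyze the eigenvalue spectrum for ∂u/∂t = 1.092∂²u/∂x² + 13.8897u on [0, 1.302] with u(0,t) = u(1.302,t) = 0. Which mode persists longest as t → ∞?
Eigenvalues: λₙ = 1.092n²π²/1.302² - 13.8897.
First three modes:
  n=1: λ₁ = 1.092π²/1.302² - 13.8897 ≈ -7.532
  n=2: λ₂ = 4.368π²/1.302² - 13.8897 ≈ 11.541
  n=3: λ₃ = 9.828π²/1.302² - 13.8897 ≈ 43.33
Since 1.092π²/1.302² ≈ 6.358 < 13.8897, λ₁ < 0.
The n=1 mode grows fastest (−λₙ is largest for n=1) → dominates.
Asymptotic: u ~ c₁ sin(πx/1.302) e^{7.532t} (exponential growth at rate −λ₁ ≈ 7.532).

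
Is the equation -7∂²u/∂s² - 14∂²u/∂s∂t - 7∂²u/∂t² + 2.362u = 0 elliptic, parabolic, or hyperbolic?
Computing B² - 4AC with A = -7, B = -14, C = -7: discriminant = 0 (zero). Answer: parabolic.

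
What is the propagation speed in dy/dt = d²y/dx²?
Infinite. The heat equation is parabolic, not hyperbolic, so disturbances propagate instantly.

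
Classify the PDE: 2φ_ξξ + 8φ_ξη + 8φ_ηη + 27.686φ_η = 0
A = 2, B = 8, C = 8. Discriminant B² - 4AC = 0. Since 0 = 0, parabolic.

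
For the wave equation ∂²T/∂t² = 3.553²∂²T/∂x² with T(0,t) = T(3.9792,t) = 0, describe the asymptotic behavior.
T oscillates (no decay). Energy is conserved; the solution oscillates indefinitely as standing waves.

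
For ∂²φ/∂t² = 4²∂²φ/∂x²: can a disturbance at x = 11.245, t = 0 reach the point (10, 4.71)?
Yes. The domain of dependence is [-8.84, 28.84], and 11.245 ∈ [-8.84, 28.84].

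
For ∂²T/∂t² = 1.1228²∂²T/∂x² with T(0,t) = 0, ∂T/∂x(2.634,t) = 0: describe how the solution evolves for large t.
T oscillates (no decay). Energy is conserved; the solution oscillates indefinitely as standing waves.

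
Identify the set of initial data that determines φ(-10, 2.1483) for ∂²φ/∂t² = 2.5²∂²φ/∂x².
Domain of dependence: [-15.37075, -4.62925]. Signals travel at speed 2.5, so data within |x - -10| ≤ 2.5·2.1483 = 5.37075 can reach the point.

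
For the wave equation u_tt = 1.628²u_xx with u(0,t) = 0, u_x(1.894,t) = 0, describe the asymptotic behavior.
u oscillates (no decay). Energy is conserved; the solution oscillates indefinitely as standing waves.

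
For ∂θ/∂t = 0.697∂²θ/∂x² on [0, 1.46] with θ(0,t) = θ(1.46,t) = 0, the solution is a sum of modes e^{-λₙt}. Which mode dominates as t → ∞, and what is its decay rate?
Eigenvalues: λₙ = 0.697n²π²/1.46².
First three modes:
  n=1: λ₁ = 0.697π²/1.46² ≈ 3.227
  n=2: λ₂ = 2.788π²/1.46² ≈ 12.909 (4× faster decay)
  n=3: λ₃ = 6.273π²/1.46² ≈ 29.045 (9× faster decay)
As t → ∞, higher modes decay exponentially faster. The n=1 mode dominates: θ ~ c₁ sin(πx/1.46) e^{-λ₁t}.
Decay rate: λ₁ = 0.697π²/1.46² ≈ 3.227.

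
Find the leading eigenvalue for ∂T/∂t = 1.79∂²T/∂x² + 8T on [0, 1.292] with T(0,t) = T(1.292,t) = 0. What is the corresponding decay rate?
Eigenvalues: λₙ = 1.79n²π²/1.292² - 8.
First three modes:
  n=1: λ₁ = 1.79π²/1.292² - 8 ≈ 2.583
  n=2: λ₂ = 7.16π²/1.292² - 8 ≈ 34.334
  n=3: λ₃ = 16.11π²/1.292² - 8 ≈ 87.251
Since 1.79π²/1.292² ≈ 10.583 > 8, all λₙ > 0.
The n=1 mode decays slowest → dominates as t → ∞.
Asymptotic: T ~ c₁ sin(πx/1.292) e^{-λ₁t} with decay rate λ₁ ≈ 2.583.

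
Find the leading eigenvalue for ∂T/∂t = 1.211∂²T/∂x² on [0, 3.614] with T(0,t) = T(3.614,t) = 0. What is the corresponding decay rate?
Eigenvalues: λₙ = 1.211n²π²/3.614².
First three modes:
  n=1: λ₁ = 1.211π²/3.614² ≈ 0.915
  n=2: λ₂ = 4.844π²/3.614² ≈ 3.66 (4× faster decay)
  n=3: λ₃ = 10.899π²/3.614² ≈ 8.236 (9× faster decay)
As t → ∞, higher modes decay exponentially faster. The n=1 mode dominates: T ~ c₁ sin(πx/3.614) e^{-λ₁t}.
Decay rate: λ₁ = 1.211π²/3.614² ≈ 0.915.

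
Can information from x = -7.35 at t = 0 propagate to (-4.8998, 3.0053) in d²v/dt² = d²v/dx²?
Yes. The domain of dependence is [-7.9051, -1.8945], and -7.35 ∈ [-7.9051, -1.8945].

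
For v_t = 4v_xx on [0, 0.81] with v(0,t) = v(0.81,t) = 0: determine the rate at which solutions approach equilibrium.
Eigenvalues: λₙ = 4n²π²/0.81².
First three modes:
  n=1: λ₁ = 4π²/0.81² ≈ 60.171
  n=2: λ₂ = 16π²/0.81² ≈ 240.685 (4× faster decay)
  n=3: λ₃ = 36π²/0.81² ≈ 541.542 (9× faster decay)
As t → ∞, higher modes decay exponentially faster. The n=1 mode dominates: v ~ c₁ sin(πx/0.81) e^{-λ₁t}.
Decay rate: λ₁ = 4π²/0.81² ≈ 60.171.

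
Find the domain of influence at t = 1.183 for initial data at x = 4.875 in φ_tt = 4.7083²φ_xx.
Domain of influence: [-0.6949189, 10.4449189]. Data at x = 4.875 spreads outward at speed 4.7083.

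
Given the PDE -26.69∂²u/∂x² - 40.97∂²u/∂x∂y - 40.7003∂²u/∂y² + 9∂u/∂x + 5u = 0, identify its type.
The second-order coefficients are A = -26.69, B = -40.97, C = -40.7003. Since B² - 4AC = -2666.623128 < 0, this is an elliptic PDE.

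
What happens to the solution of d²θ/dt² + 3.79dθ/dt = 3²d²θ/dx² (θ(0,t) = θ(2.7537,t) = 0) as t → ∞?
θ → 0. Damping (γ=3.79) dissipates energy; oscillations decay exponentially.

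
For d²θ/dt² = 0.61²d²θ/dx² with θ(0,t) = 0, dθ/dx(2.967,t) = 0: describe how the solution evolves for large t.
θ oscillates (no decay). Energy is conserved; the solution oscillates indefinitely as standing waves.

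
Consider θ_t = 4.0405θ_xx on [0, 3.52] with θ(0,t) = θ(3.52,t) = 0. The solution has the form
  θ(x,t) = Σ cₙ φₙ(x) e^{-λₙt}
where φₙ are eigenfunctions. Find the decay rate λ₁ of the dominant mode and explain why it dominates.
Eigenvalues: λₙ = 4.0405n²π²/3.52².
First three modes:
  n=1: λ₁ = 4.0405π²/3.52² ≈ 3.218
  n=2: λ₂ = 16.162π²/3.52² ≈ 12.874 (4× faster decay)
  n=3: λ₃ = 36.3645π²/3.52² ≈ 28.966 (9× faster decay)
As t → ∞, higher modes decay exponentially faster. The n=1 mode dominates: θ ~ c₁ sin(πx/3.52) e^{-λ₁t}.
Decay rate: λ₁ = 4.0405π²/3.52² ≈ 3.218.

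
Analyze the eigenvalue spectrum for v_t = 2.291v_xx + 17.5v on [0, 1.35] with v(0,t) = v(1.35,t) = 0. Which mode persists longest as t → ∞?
Eigenvalues: λₙ = 2.291n²π²/1.35² - 17.5.
First three modes:
  n=1: λ₁ = 2.291π²/1.35² - 17.5 ≈ -5.093
  n=2: λ₂ = 9.164π²/1.35² - 17.5 ≈ 32.127
  n=3: λ₃ = 20.619π²/1.35² - 17.5 ≈ 94.161
Since 2.291π²/1.35² ≈ 12.407 < 17.5, λ₁ < 0.
The n=1 mode grows fastest (−λₙ is largest for n=1) → dominates.
Asymptotic: v ~ c₁ sin(πx/1.35) e^{5.093t} (exponential growth at rate −λ₁ ≈ 5.093).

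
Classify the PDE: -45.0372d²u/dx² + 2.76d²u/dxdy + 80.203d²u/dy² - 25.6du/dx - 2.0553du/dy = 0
A = -45.0372, B = 2.76, C = 80.203. Discriminant B² - 4AC = 14456.0918064. Since 14456.0918064 > 0, hyperbolic.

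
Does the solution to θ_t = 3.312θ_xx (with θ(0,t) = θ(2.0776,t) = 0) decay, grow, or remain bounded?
θ → 0. Heat diffuses out through both boundaries.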